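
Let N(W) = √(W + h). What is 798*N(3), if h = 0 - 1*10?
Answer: 798*I*√7 ≈ 2111.3*I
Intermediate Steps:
h = -10 (h = 0 - 10 = -10)
N(W) = √(-10 + W) (N(W) = √(W - 10) = √(-10 + W))
798*N(3) = 798*√(-10 + 3) = 798*√(-7) = 798*(I*√7) = 798*I*√7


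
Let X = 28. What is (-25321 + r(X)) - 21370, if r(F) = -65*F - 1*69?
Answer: -48580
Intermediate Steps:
r(F) = -69 - 65*F (r(F) = -65*F - 69 = -69 - 65*F)
(-25321 + r(X)) - 21370 = (-25321 + (-69 - 65*28)) - 21370 = (-25321 + (-69 - 1820)) - 21370 = (-25321 - 1889) - 21370 = -27210 - 21370 = -48580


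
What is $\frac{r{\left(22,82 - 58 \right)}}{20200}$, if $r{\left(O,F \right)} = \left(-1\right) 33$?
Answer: $- \frac{33}{20200} \approx -0.0016337$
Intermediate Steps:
$r{\left(O,F \right)} = -33$
$\frac{r{\left(22,82 - 58 \right)}}{20200} = - \frac{33}{20200}$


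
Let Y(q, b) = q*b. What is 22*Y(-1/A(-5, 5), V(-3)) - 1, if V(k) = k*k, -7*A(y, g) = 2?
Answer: 692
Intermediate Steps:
A(y, g) = -2/7 (A(y, g) = -1/7*2 = -2/7)
V(k) = k**2
Y(q, b) = b*q
22*Y(-1/A(-5, 5), V(-3)) - 1 = 22*((-3)**2*(-1/(-2/7))) - 1 = 22*(9*(-1*(-7/2))) - 1 = 22*(9*(7/2)) - 1 = 22*(63/2) - 1 = 693 - 1 = 692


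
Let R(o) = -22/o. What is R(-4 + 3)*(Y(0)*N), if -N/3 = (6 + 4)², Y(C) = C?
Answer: 0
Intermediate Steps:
N = -300 (N = -3*(6 + 4)² = -3*10² = -3*100 = -300)
R(-4 + 3)*(Y(0)*N) = (-22/(-4 + 3))*(0*(-300)) = -22/(-1)*0 = -22*(-1)*0 = 22*0 = 0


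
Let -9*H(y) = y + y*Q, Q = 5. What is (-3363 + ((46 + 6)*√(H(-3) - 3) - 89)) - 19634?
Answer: -23086 + 52*I ≈ -23086.0 + 52.0*I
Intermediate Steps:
H(y) = -2*y/3 (H(y) = -(y + y*5)/9 = -(y + 5*y)/9 = -2*y/3)
(-3363 + ((46 + 6)*√(H(-3) - 3) - 89)) - 19634 = (-3363 + ((46 + 6)*√(-⅔*(-3) - 3) - 89)) - 19634 = (-3363 + (52*√(2 - 3) - 89)) - 19634 = (-3363 + (52*√(-1) - 89)) - 19634 = (-3363 + (52*I - 89)) - 19634 = (-3363 + (-89 + 52*I)) - 19634 = (-3452 + 52*I) - 19634 = -23086 + 52*I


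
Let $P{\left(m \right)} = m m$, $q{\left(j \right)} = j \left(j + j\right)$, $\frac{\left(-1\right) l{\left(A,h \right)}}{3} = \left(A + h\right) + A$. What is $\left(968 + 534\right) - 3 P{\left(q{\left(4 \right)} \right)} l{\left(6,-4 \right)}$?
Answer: $110739456$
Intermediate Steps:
$l{\left(A,h \right)} = - 6 A - 3 h$ ($l{\left(A,h \right)} = - 3 \left(\left(A + h\right) + A\right) = - 3 \left(h + 2 A\right) = - 6 A - 3 h$)
$q{\left(j \right)} = 2 j^{2}$ ($q{\left(j \right)} = j 2 j = 2 j^{2}$)
$P{\left(m \right)} = m^{2}$
$\left(968 + 534\right) - 3 P{\left(q{\left(4 \right)} \right)} l{\left(6,-4 \right)} = \left(968 + 534\right) - 3 \left(2 \cdot 4^{2}\right)^{2} \left(\left(-6\right) 6 - -12\right) = 1502 - 3 \left(2 \cdot 16\right)^{2} \left(-36 + 12\right) = 1502 - 3 \cdot 32^{2} \left(-24\right) = 1502 \left(-3\right) 1024 \left(-24\right) = 1502 \left(\left(-3072\right) \left(-24\right)\right) = 1502 \cdot 73728 = 110739456$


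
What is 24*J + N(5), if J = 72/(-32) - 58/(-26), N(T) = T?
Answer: 59/13 ≈ 4.5385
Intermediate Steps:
J = -1/52 (J = 72*(-1/32) - 58*(-1/26) = -9/4 + 29/13 = -1/52 ≈ -0.019231)
24*J + N(5) = 24*(-1/52) + 5 = -6/13 + 5 = 59/13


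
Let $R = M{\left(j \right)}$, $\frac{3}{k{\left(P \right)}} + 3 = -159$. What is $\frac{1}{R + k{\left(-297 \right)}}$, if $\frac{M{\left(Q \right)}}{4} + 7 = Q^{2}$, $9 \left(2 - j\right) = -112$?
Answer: $\frac{162}{130661} \approx 0.0012398$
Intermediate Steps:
$j = \frac{130}{9}$ ($j = 2 - - \frac{112}{9} = 2 + \frac{112}{9} = \frac{130}{9} \approx 14.444$)
$k{\left(P \right)} = - \frac{1}{54}$ ($k{\left(P \right)} = \frac{3}{-3 - 159} = \frac{3}{-162} = 3 \left(- \frac{1}{162}\right) = - \frac{1}{54}$)
$M{\left(Q \right)} = -28 + 4 Q^{2}$
$R = \frac{65332}{81}$ ($R = -28 + 4 \left(\frac{130}{9}\right)^{2} = -28 + 4 \cdot \frac{16900}{81} = -28 + \frac{67600}{81} = \frac{65332}{81} \approx 806.57$)
$\frac{1}{R + k{\left(-297 \right)}} = \frac{1}{\frac{65332}{81} - \frac{1}{54}} = \frac{1}{\frac{130661}{162}} = \frac{162}{130661}$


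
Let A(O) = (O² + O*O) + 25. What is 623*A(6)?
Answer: 60431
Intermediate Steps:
A(O) = 25 + 2*O² (A(O) = (O² + O²) + 25 = 2*O² + 25 = 25 + 2*O²)
623*A(6) = 623*(25 + 2*6²) = 623*(25 + 2*36) = 623*(25 + 72) = 623*97 = 60431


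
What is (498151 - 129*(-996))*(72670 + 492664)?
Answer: 354258071090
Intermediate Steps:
(498151 - 129*(-996))*(72670 + 492664) = (498151 + 128484)*565334 = 626635*565334 = 354258071090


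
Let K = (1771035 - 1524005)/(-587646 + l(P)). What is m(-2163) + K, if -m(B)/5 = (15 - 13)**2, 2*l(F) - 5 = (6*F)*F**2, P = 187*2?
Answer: -893376440/44672351 ≈ -19.998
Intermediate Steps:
P = 374
l(F) = 5/2 + 3*F**3 (l(F) = 5/2 + ((6*F)*F**2)/2 = 5/2 + (6*F**3)/2 = 5/2 + 3*F**3)
m(B) = -20 (m(B) = -5*(15 - 13)**2 = -5*2**2 = -5*4 = -20)
K = 70580/44672351 (K = (1771035 - 1524005)/(-587646 + (5/2 + 3*374**3)) = 247030/(-587646 + (5/2 + 3*52313624)) = 247030/(-587646 + (5/2 + 156940872)) = 247030/(-587646 + 313881749/2) = 247030/(312706457/2) = 247030*(2/312706457) = 70580/44672351 ≈ 0.0015799)
m(-2163) + K = -20 + 70580/44672351 = -893376440/44672351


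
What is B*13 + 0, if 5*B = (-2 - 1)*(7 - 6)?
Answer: -39/5 ≈ -7.8000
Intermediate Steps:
B = -⅗ (B = ((-2 - 1)*(7 - 6))/5 = (-3*1)/5 = (⅕)*(-3) = -⅗ ≈ -0.60000)
B*13 + 0 = -⅗*13 + 0 = -39/5 + 0 = -39/5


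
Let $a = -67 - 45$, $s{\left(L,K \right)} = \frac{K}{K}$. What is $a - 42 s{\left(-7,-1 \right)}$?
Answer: $-154$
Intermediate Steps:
$s{\left(L,K \right)} = 1$
$a = -112$ ($a = -67 - 45 = -112$)
$a - 42 s{\left(-7,-1 \right)} = -112 - 42 = -154$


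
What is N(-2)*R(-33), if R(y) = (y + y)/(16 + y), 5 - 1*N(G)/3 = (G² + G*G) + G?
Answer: -198/17 ≈ -11.647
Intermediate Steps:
N(G) = 15 - 6*G² - 3*G (N(G) = 15 - 3*((G² + G*G) + G) = 15 - 3*((G² + G²) + G) = 15 - 3*(2*G² + G) = 15 - 3*(G + 2*G²) = 15 + (-6*G² - 3*G) = 15 - 6*G² - 3*G)
R(y) = 2*y/(16 + y) (R(y) = (2*y)/(16 + y) = 2*y/(16 + y))
N(-2)*R(-33) = (15 - 6*(-2)² - 3*(-2))*(2*(-33)/(16 - 33)) = (15 - 6*4 + 6)*(2*(-33)/(-17)) = (15 - 24 + 6)*(2*(-33)*(-1/17)) = -3*66/17 = -198/17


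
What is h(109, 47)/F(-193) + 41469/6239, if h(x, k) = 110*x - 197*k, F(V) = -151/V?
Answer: 3294732656/942089 ≈ 3497.3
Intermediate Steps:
h(x, k) = -197*k + 110*x
h(109, 47)/F(-193) + 41469/6239 = (-197*47 + 110*109)/((-151/(-193))) + 41469/6239 = (-9259 + 11990)/((-151*(-1/193))) + 41469*(1/6239) = 2731/(151/193) + 41469/6239 = 2731*(193/151) + 41469/6239 = 527083/151 + 41469/6239 = 3294732656/942089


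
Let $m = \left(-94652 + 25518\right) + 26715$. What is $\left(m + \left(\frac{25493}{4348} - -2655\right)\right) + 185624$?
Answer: $\frac{634224773}{4348} \approx 1.4587 \cdot 10^{5}$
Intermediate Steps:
$m = -42419$ ($m = -69134 + 26715 = -42419$)
$\left(m + \left(\frac{25493}{4348} - -2655\right)\right) + 185624 = \left(-42419 + \left(\frac{25493}{4348} - -2655\right)\right) + 185624 = \left(-42419 + \left(25493 \cdot \frac{1}{4348} + 2655\right)\right) + 185624 = \left(-42419 + \left(\frac{25493}{4348} + 2655\right)\right) + 185624 = \left(-42419 + \frac{11569433}{4348}\right) + 185624 = - \frac{172868379}{4348} + 185624 = \frac{634224773}{4348}$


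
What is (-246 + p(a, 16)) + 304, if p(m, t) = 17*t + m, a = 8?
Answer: 338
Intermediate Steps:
p(m, t) = m + 17*t
(-246 + p(a, 16)) + 304 = (-246 + (8 + 17*16)) + 304 = (-246 + (8 + 272)) + 304 = (-246 + 280) + 304 = 34 + 304 = 338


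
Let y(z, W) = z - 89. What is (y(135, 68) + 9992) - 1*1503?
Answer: 8535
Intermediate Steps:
y(z, W) = -89 + z
(y(135, 68) + 9992) - 1*1503 = ((-89 + 135) + 9992) - 1*1503 = (46 + 9992) - 1503 = 10038 - 1503 = 8535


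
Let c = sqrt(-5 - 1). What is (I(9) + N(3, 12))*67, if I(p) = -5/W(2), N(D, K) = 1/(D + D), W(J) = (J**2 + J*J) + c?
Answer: -1139/42 + 67*I*sqrt(6)/14 ≈ -27.119 + 11.723*I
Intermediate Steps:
c = I*sqrt(6) (c = sqrt(-6) = I*sqrt(6) ≈ 2.4495*I)
W(J) = 2*J**2 + I*sqrt(6) (W(J) = (J**2 + J*J) + I*sqrt(6) = (J**2 + J**2) + I*sqrt(6) = 2*J**2 + I*sqrt(6))
N(D, K) = 1/(2*D)
I(p) = -5/(8 + I*sqrt(6)) (I(p) = -5/(2*2**2 + I*sqrt(6)) = -5/(2*4 + I*sqrt(6)) = -5/(8 + I*sqrt(6)))
(I(9) + N(3, 12))*67 = ((-4/7 + I*sqrt(6)/14) + (1/2)/3)*67 = ((-4/7 + I*sqrt(6)/14) + (1/2)*(1/3))*67 = ((-4/7 + I*sqrt(6)/14) + 1/6)*67 = (-17/42 + I*sqrt(6)/14)*67 = -1139/42 + 67*I*sqrt(6)/14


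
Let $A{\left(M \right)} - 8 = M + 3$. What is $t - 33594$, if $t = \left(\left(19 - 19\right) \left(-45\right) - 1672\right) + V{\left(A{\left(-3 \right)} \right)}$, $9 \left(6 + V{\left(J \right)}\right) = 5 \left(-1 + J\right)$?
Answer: $- \frac{317413}{9} \approx -35268.0$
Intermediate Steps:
$A{\left(M \right)} = 11 + M$ ($A{\left(M \right)} = 8 + \left(M + 3\right) = 8 + \left(3 + M\right) = 11 + M$)
$V{\left(J \right)} = - \frac{59}{9} + \frac{5 J}{9}$ ($V{\left(J \right)} = -6 + \frac{5 \left(-1 + J\right)}{9} = -6 + \frac{-5 + 5 J}{9} = -6 + \left(- \frac{5}{9} + \frac{5 J}{9}\right) = - \frac{59}{9} + \frac{5 J}{9}$)
$t = - \frac{15067}{9}$ ($t = \left(\left(19 - 19\right) \left(-45\right) - 1672\right) - \left(\frac{59}{9} - \frac{5 \left(11 - 3\right)}{9}\right) = \left(0 \left(-45\right) - 1672\right) + \left(- \frac{59}{9} + \frac{5}{9} \cdot 8\right) = \left(0 - 1672\right) + \left(- \frac{59}{9} + \frac{40}{9}\right) = -1672 - \frac{19}{9} = - \frac{15067}{9} \approx -1674.1$)
$t - 33594 = - \frac{15067}{9} - 33594 = - \frac{317413}{9}$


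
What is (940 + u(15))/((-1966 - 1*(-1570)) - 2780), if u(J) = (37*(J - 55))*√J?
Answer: -235/794 + 185*√15/397 ≈ 1.5088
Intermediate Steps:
u(J) = √J*(-2035 + 37*J) (u(J) = (37*(-55 + J))*√J = (-2035 + 37*J)*√J = √J*(-2035 + 37*J))
(940 + u(15))/((-1966 - 1*(-1570)) - 2780) = (940 + 37*√15*(-55 + 15))/((-1966 - 1*(-1570)) - 2780) = (940 + 37*√15*(-40))/((-1966 + 1570) - 2780) = (940 - 1480*√15)/(-396 - 2780) = (940 - 1480*√15)/(-3176) = (940 - 1480*√15)*(-1/3176) = -235/794 + 185*√15/397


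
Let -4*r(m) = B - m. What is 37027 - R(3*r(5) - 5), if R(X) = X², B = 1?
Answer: 37023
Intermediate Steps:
r(m) = -¼ + m/4 (r(m) = -(1 - m)/4 = -¼ + m/4)
37027 - R(3*r(5) - 5) = 37027 - (3*(-¼ + (¼)*5) - 5)² = 37027 - (3*(-¼ + 5/4) - 5)² = 37027 - (3*1 - 5)² = 37027 - (3 - 5)² = 37027 - 1*(-2)² = 37027 - 1*4 = 37027 - 4 = 37023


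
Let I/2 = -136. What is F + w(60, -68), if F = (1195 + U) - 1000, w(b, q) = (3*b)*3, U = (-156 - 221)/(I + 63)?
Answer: 153992/209 ≈ 736.80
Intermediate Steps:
I = -272 (I = 2*(-136) = -272)
U = 377/209 (U = (-156 - 221)/(-272 + 63) = -377/(-209) = -377*(-1/209) = 377/209 ≈ 1.8038)
w(b, q) = 9*b
F = 41132/209 (F = (1195 + 377/209) - 1000 = 250132/209 - 1000 = 41132/209 ≈ 196.80)
F + w(60, -68) = 41132/209 + 9*60 = 41132/209 + 540 = 153992/209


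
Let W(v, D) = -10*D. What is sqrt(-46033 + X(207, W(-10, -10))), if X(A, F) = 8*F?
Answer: I*sqrt(45233) ≈ 212.68*I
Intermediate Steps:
sqrt(-46033 + X(207, W(-10, -10))) = sqrt(-46033 + 8*(-10*(-10))) = sqrt(-46033 + 8*100) = sqrt(-46033 + 800) = sqrt(-45233) = I*sqrt(45233)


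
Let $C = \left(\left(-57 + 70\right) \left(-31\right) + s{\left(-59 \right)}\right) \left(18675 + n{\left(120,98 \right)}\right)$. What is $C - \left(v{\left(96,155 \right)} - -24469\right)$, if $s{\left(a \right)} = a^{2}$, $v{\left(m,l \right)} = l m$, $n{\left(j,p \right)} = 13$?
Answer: $57482315$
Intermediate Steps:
$C = 57521664$ ($C = \left(\left(-57 + 70\right) \left(-31\right) + \left(-59\right)^{2}\right) \left(18675 + 13\right) = \left(13 \left(-31\right) + 3481\right) 18688 = \left(-403 + 3481\right) 18688 = 3078 \cdot 18688 = 57521664$)
$C - \left(v{\left(96,155 \right)} - -24469\right) = 57521664 - \left(155 \cdot 96 - -24469\right) = 57521664 - \left(14880 + 24469\right) = 57521664 - 39349 = 57482315$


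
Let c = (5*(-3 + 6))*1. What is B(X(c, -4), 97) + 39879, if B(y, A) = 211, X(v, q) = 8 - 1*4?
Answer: 40090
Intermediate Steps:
c = 15 (c = (5*3)*1 = 15*1 = 15)
X(v, q) = 4 (X(v, q) = 8 - 4 = 4)
B(X(c, -4), 97) + 39879 = 211 + 39879 = 40090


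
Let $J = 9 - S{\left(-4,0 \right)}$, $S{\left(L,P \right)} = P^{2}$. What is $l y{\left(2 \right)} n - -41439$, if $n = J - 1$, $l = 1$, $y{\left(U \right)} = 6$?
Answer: $41487$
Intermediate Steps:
$J = 9$ ($J = 9 - 0^{2} = 9 - 0 = 9 + 0 = 9$)
$n = 8$ ($n = 9 - 1 = 8$)
$l y{\left(2 \right)} n - -41439 = 1 \cdot 6 \cdot 8 - -41439 = 6 \cdot 8 + 41439 = 48 + 41439 = 41487$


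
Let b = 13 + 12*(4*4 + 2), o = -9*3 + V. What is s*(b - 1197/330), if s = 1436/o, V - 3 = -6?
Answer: -8899969/825 ≈ -10788.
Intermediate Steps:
V = -3 (V = 3 - 6 = -3)
o = -30 (o = -9*3 - 3 = -27 - 3 = -30)
b = 229 (b = 13 + 12*(16 + 2) = 13 + 12*18 = 13 + 216 = 229)
s = -718/15 (s = 1436/(-30) = 1436*(-1/30) = -718/15 ≈ -47.867)
s*(b - 1197/330) = -718*(229 - 1197/330)/15 = -718*(229 - 1197*1/330)/15 = -718*(229 - 399/110)/15 = -718/15*24791/110 = -8899969/825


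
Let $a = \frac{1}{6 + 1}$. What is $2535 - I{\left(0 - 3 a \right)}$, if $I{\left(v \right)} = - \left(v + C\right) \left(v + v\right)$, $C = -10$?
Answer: $\frac{124653}{49} \approx 2543.9$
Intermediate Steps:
$a = \frac{1}{7} \approx 0.14286$
$I{\left(v \right)} = - 2 v \left(-10 + v\right)$ ($I{\left(v \right)} = - \left(v - 10\right) \left(v + v\right) = - \left(-10 + v\right) 2 v = - 2 v \left(-10 + v\right)$)
$2535 - I{\left(0 - 3 a \right)} = 2535 - 2 \left(0 - \frac{3}{7}\right) \left(10 - \left(0 - \frac{3}{7}\right)\right) = 2535 - 2 \left(- \frac{3}{7}\right) \left(10 - - \frac{3}{7}\right) = 2535 - 2 \left(- \frac{3}{7}\right) \left(10 + \frac{3}{7}\right) = 2535 - 2 \left(- \frac{3}{7}\right) \frac{73}{7} = 2535 - - \frac{438}{49} = 2535 + \frac{438}{49} = \frac{124653}{49}$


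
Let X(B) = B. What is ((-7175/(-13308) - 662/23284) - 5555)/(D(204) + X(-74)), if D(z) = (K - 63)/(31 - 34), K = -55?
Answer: 430283333539/2685483424 ≈ 160.23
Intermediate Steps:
D(z) = 118/3 (D(z) = (-55 - 63)/(31 - 34) = -118/(-3) = -118*(-⅓) = 118/3)
((-7175/(-13308) - 662/23284) - 5555)/(D(204) + X(-74)) = ((-7175/(-13308) - 662/23284) - 5555)/(118/3 - 74) = ((-7175*(-1/13308) - 662*1/23284) - 5555)/(-104/3) = ((7175/13308 - 331/11642) - 5555)*(-3/104) = (39563201/77465868 - 5555)*(-3/104) = -430283333539/77465868*(-3/104) = 430283333539/2685483424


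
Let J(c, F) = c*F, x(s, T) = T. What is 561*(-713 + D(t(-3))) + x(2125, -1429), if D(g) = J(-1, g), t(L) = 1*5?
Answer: -404227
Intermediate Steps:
t(L) = 5
J(c, F) = F*c
D(g) = -g (D(g) = g*(-1) = -g)
561*(-713 + D(t(-3))) + x(2125, -1429) = 561*(-713 - 1*5) - 1429 = 561*(-713 - 5) - 1429 = 561*(-718) - 1429 = -402798 - 1429 = -404227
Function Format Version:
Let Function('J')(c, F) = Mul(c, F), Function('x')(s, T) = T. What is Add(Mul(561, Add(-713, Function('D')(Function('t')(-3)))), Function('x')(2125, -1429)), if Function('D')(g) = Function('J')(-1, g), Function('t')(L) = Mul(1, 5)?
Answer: -404227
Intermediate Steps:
Function('t')(L) = 5
Function('J')(c, F) = Mul(F, c)
Function('D')(g) = Mul(-1, g) (Function('D')(g) = Mul(g, -1) = Mul(-1, g))
Add(Mul(561, Add(-713, Function('D')(Function('t')(-3)))), Function('x')(2125, -1429)) = Add(Mul(561, Add(-713, Mul(-1, 5))), -1429) = Add(Mul(561, Add(-713, -5)), -1429) = Add(Mul(561, -718), -1429) = Add(-402798, -1429) = -404227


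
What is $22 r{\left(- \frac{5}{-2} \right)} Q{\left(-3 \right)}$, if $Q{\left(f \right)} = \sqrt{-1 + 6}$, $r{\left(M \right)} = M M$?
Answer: $\frac{275 \sqrt{5}}{2} \approx 307.46$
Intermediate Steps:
$r{\left(M \right)} = M^{2}$
$Q{\left(f \right)} = \sqrt{5}$
$22 r{\left(- \frac{5}{-2} \right)} Q{\left(-3 \right)} = 22 \left(- \frac{5}{-2}\right)^{2} \sqrt{5} = 22 \left(\left(-5\right) \left(- \frac{1}{2}\right)\right)^{2} \sqrt{5} = 22 \left(\frac{5}{2}\right)^{2} \sqrt{5} = 22 \cdot \frac{25}{4} \sqrt{5} = \frac{275 \sqrt{5}}{2}$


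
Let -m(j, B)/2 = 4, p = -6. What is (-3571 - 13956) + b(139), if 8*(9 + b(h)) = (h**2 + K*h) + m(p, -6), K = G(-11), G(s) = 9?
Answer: -29931/2 ≈ -14966.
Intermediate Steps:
m(j, B) = -8 (m(j, B) = -2*4 = -8)
K = 9
b(h) = -10 + h**2/8 + 9*h/8 (b(h) = -9 + ((h**2 + 9*h) - 8)/8 = -9 + (-8 + h**2 + 9*h)/8 = -9 + (-1 + h**2/8 + 9*h/8) = -10 + h**2/8 + 9*h/8)
(-3571 - 13956) + b(139) = (-3571 - 13956) + (-10 + (1/8)*139**2 + (9/8)*139) = -17527 + (-10 + (1/8)*19321 + 1251/8) = -17527 + (-10 + 19321/8 + 1251/8) = -17527 + 5123/2 = -29931/2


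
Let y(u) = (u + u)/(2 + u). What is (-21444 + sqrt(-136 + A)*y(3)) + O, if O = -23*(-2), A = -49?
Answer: -21398 + 6*I*sqrt(185)/5 ≈ -21398.0 + 16.322*I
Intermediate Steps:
y(u) = 2*u/(2 + u) (y(u) = (2*u)/(2 + u) = 2*u/(2 + u))
O = 46
(-21444 + sqrt(-136 + A)*y(3)) + O = (-21444 + sqrt(-136 - 49)*(2*3/(2 + 3))) + 46 = (-21444 + sqrt(-185)*(2*3/5)) + 46 = (-21444 + (I*sqrt(185))*(2*3*(1/5))) + 46 = (-21444 + (I*sqrt(185))*(6/5)) + 46 = (-21444 + 6*I*sqrt(185)/5) + 46 = -21398 + 6*I*sqrt(185)/5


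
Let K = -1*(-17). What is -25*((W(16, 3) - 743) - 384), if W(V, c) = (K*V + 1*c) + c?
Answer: 21225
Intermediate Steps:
K = 17
W(V, c) = 2*c + 17*V (W(V, c) = (17*V + 1*c) + c = (17*V + c) + c = (c + 17*V) + c = 2*c + 17*V)
-25*((W(16, 3) - 743) - 384) = -25*(((2*3 + 17*16) - 743) - 384) = -25*(((6 + 272) - 743) - 384) = -25*((278 - 743) - 384) = -25*(-465 - 384) = -25*(-849) = 21225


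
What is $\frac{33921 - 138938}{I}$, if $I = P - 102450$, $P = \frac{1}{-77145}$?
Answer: $\frac{8101536465}{7903505251} \approx 1.0251$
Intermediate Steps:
$P = - \frac{1}{77145} \approx -1.2963 \cdot 10^{-5}$
$I = - \frac{7903505251}{77145}$ ($I = - \frac{1}{77145} - 102450 = - \frac{7903505251}{77145} \approx -1.0245 \cdot 10^{5}$)
$\frac{33921 - 138938}{I} = \frac{33921 - 138938}{- \frac{7903505251}{77145}} = \left(33921 - 138938\right) \left(- \frac{77145}{7903505251}\right) = \left(-105017\right) \left(- \frac{77145}{7903505251}\right) = \frac{8101536465}{7903505251}$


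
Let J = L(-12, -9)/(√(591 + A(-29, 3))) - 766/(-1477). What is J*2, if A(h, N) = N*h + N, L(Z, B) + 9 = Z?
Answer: 1532/1477 - 14*√3/13 ≈ -0.82805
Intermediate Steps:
L(Z, B) = -9 + Z
A(h, N) = N + N*h
J = 766/1477 - 7*√3/13 (J = (-9 - 12)/(√(591 + 3*(1 - 29))) - 766/(-1477) = -21/√(591 + 3*(-28)) - 766*(-1/1477) = -21/√(591 - 84) + 766/1477 = -21*√3/39 + 766/1477 = -7*√3/13 + 766/1477 = 766/1477 - 7*√3/13 ≈ -0.41402)
J*2 = (766/1477 - 7*√3/13)*2 = 1532/1477 - 14*√3/13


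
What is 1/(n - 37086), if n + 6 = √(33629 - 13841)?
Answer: -3091/114649723 - √4947/687898338 ≈ -2.7063e-5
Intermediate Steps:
n = -6 + 2*√4947 (n = -6 + √(33629 - 13841) = -6 + √19788 = -6 + 2*√4947 ≈ 134.67)
1/(n - 37086) = 1/((-6 + 2*√4947) - 37086) = 1/(-37092 + 2*√4947)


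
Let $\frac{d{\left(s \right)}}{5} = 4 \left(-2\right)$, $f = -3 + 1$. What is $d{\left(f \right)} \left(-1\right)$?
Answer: $40$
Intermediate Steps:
$f = -2$
$d{\left(s \right)} = -40$ ($d{\left(s \right)} = 5 \cdot 4 \left(-2\right) = 5 \left(-8\right) = -40$)
$d{\left(f \right)} \left(-1\right) = \left(-40\right) \left(-1\right) = 40$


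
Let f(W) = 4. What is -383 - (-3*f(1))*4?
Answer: -335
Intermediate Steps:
-383 - (-3*f(1))*4 = -383 - (-3*4)*4 = -383 - (-12)*4 = -383 - 1*(-48) = -383 + 48 = -335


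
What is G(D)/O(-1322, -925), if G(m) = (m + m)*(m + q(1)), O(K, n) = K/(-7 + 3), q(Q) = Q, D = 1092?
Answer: 4774224/661 ≈ 7222.7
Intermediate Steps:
O(K, n) = -K/4 (O(K, n) = K/(-4) = -K/4)
G(m) = 2*m*(1 + m) (G(m) = (m + m)*(m + 1) = (2*m)*(1 + m) = 2*m*(1 + m))
G(D)/O(-1322, -925) = (2*1092*(1 + 1092))/((-¼*(-1322))) = (2*1092*1093)/(661/2) = 2387112*(2/661) = 4774224/661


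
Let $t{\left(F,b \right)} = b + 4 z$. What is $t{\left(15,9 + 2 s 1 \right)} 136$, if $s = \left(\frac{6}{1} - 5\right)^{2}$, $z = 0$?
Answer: $1496$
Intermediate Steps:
$s = 1$ ($s = \left(6 \cdot 1 - 5\right)^{2} = \left(6 - 5\right)^{2} = 1^{2} = 1$)
$t{\left(F,b \right)} = b$ ($t{\left(F,b \right)} = b + 4 \cdot 0 = b + 0 = b$)
$t{\left(15,9 + 2 s 1 \right)} 136 = \left(9 + 2 \cdot 1 \cdot 1\right) 136 = \left(9 + 2 \cdot 1\right) 136 = \left(9 + 2\right) 136 = 11 \cdot 136 = 1496$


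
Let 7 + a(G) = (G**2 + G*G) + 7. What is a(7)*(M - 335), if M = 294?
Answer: -4018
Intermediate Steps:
a(G) = 2*G**2 (a(G) = -7 + ((G**2 + G*G) + 7) = -7 + ((G**2 + G**2) + 7) = -7 + (2*G**2 + 7) = -7 + (7 + 2*G**2) = 2*G**2)
a(7)*(M - 335) = (2*7**2)*(294 - 335) = (2*49)*(-41) = 98*(-41) = -4018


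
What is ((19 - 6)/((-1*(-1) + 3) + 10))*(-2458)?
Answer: -15977/7 ≈ -2282.4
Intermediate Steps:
((19 - 6)/((-1*(-1) + 3) + 10))*(-2458) = (13/((1 + 3) + 10))*(-2458) = (13/(4 + 10))*(-2458) = (13/14)*(-2458) = -15977/7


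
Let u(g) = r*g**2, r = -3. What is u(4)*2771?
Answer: -133008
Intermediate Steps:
u(g) = -3*g**2
u(4)*2771 = -3*4**2*2771 = -3*16*2771 = -48*2771 = -133008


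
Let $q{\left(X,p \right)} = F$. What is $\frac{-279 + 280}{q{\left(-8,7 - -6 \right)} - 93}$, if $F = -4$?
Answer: $- \frac{1}{97} \approx -0.010309$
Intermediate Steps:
$q{\left(X,p \right)} = -4$
$\frac{-279 + 280}{q{\left(-8,7 - -6 \right)} - 93} = \frac{-279 + 280}{-4 - 93} = 1 \frac{1}{-97} = 1 \left(- \frac{1}{97}\right) = - \frac{1}{97}$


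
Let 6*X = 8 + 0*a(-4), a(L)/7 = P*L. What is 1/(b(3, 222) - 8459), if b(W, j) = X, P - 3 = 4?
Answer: -3/25373 ≈ -0.00011824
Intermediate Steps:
P = 7 (P = 3 + 4 = 7)
a(L) = 49*L (a(L) = 7*(7*L) = 49*L)
X = 4/3 (X = (8 + 0*(49*(-4)))/6 = (8 + 0*(-196))/6 = (8 + 0)/6 = (1/6)*8 = 4/3 ≈ 1.3333)
b(W, j) = 4/3
1/(b(3, 222) - 8459) = 1/(4/3 - 8459) = 1/(-25373/3) = -3/25373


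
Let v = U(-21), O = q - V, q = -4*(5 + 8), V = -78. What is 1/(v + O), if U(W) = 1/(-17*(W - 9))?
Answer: 510/13261 ≈ 0.038459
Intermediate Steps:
q = -52 (q = -4*13 = -52)
O = 26 (O = -52 - 1*(-78) = -52 + 78 = 26)
U(W) = 1/(153 - 17*W) (U(W) = 1/(-17*(-9 + W)) = 1/(153 - 17*W))
v = 1/510 (v = -1/(-153 + 17*(-21)) = -1/(-153 - 357) = -1/(-510) = -1*(-1/510) = 1/510 ≈ 0.0019608)
1/(v + O) = 1/(1/510 + 26) = 1/(13261/510) = 510/13261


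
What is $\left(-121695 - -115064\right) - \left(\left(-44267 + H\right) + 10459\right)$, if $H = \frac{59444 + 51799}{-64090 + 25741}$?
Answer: $\frac{347440672}{12783} \approx 27180.0$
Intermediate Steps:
$H = - \frac{37081}{12783}$ ($H = \frac{111243}{-38349} = 111243 \left(- \frac{1}{38349}\right) = - \frac{37081}{12783} \approx -2.9008$)
$\left(-121695 - -115064\right) - \left(\left(-44267 + H\right) + 10459\right) = \left(-121695 - -115064\right) - \left(\left(-44267 - \frac{37081}{12783}\right) + 10459\right) = \left(-121695 + 115064\right) - \left(- \frac{565902142}{12783} + 10459\right) = -6631 - - \frac{432204745}{12783} = -6631 + \frac{432204745}{12783} = \frac{347440672}{12783}$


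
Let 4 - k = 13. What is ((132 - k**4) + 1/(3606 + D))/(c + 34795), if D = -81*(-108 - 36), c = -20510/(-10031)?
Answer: -140678797957/761425799550 ≈ -0.18476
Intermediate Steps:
k = -9 (k = 4 - 1*13 = 4 - 13 = -9)
c = 2930/1433 (c = -20510*(-1/10031) = 2930/1433 ≈ 2.0447)
D = 11664 (D = -81*(-144) = 11664)
((132 - k**4) + 1/(3606 + D))/(c + 34795) = ((132 - 1*(-9)**4) + 1/(3606 + 11664))/(2930/1433 + 34795) = ((132 - 1*6561) + 1/15270)/(49864165/1433) = ((132 - 6561) + 1/15270)*(1433/49864165) = (-6429 + 1/15270)*(1433/49864165) = -98170829/15270*1433/49864165 = -140678797957/761425799550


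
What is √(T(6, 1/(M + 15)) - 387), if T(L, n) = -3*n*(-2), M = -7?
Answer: I*√1545/2 ≈ 19.653*I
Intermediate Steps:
T(L, n) = 6*n
√(T(6, 1/(M + 15)) - 387) = √(6/(-7 + 15) - 387) = √(6/8 - 387) = √(6*(⅛) - 387) = √(¾ - 387) = √(-1545/4) = I*√1545/2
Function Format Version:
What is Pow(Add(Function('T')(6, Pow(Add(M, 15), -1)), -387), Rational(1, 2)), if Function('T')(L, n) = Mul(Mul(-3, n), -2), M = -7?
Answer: Mul(Rational(1, 2), I, Pow(1545, Rational(1, 2))) ≈ Mul(19.653, I)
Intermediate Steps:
Function('T')(L, n) = Mul(6, n)
Pow(Add(Function('T')(6, Pow(Add(M, 15), -1)), -387), Rational(1, 2)) = Pow(Add(Mul(6, Pow(Add(-7, 15), -1)), -387), Rational(1, 2)) = Pow(Add(Mul(6, Pow(8, -1)), -387), Rational(1, 2)) = Pow(Add(Mul(6, Rational(1, 8)), -387), Rational(1, 2)) = Pow(Add(Rational(3, 4), -387), Rational(1, 2)) = Pow(Rational(-1545, 4), Rational(1, 2)) = Mul(Rational(1, 2), I, Pow(1545, Rational(1, 2)))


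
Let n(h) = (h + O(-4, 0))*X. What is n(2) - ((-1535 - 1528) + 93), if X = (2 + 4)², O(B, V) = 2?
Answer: 3114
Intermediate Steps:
X = 36 (X = 6² = 36)
n(h) = 72 + 36*h (n(h) = (h + 2)*36 = (2 + h)*36 = 72 + 36*h)
n(2) - ((-1535 - 1528) + 93) = (72 + 36*2) - ((-1535 - 1528) + 93) = (72 + 72) - (-3063 + 93) = 144 - 1*(-2970) = 144 + 2970 = 3114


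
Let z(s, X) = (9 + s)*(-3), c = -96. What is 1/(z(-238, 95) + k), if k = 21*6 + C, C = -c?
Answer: 1/909 ≈ 0.0011001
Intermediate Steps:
C = 96 (C = -1*(-96) = 96)
z(s, X) = -27 - 3*s
k = 222 (k = 21*6 + 96 = 126 + 96 = 222)
1/(z(-238, 95) + k) = 1/((-27 - 3*(-238)) + 222) = 1/((-27 + 714) + 222) = 1/(687 + 222) = 1/909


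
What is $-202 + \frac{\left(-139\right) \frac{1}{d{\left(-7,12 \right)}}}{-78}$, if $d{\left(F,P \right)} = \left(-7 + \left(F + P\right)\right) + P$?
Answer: $- \frac{157421}{780} \approx -201.82$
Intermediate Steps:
$d{\left(F,P \right)} = -7 + F + 2 P$ ($d{\left(F,P \right)} = \left(-7 + F + P\right) + P = -7 + F + 2 P$)
$-202 + \frac{\left(-139\right) \frac{1}{d{\left(-7,12 \right)}}}{-78} = -202 + \frac{\left(-139\right) \frac{1}{-7 - 7 + 2 \cdot 12}}{-78} = -202 + - \frac{139}{-7 - 7 + 24} \left(- \frac{1}{78}\right) = -202 + - \frac{139}{10} \left(- \frac{1}{78}\right) = -202 + \left(-139\right) \frac{1}{10} \left(- \frac{1}{78}\right) = -202 - - \frac{139}{780} = -202 + \frac{139}{780} = - \frac{157421}{780}$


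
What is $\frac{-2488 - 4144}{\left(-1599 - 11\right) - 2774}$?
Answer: $\frac{829}{548} \approx 1.5128$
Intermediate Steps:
$\frac{-2488 - 4144}{\left(-1599 - 11\right) - 2774} = - \frac{6632}{-1610 - 2774} = - \frac{6632}{-4384} = \left(-6632\right) \left(- \frac{1}{4384}\right) = \frac{829}{548}$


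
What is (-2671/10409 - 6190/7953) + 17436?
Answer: 1443314825599/82782777 ≈ 17435.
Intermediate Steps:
(-2671/10409 - 6190/7953) + 17436 = -85674173/82782777 + 17436 = 1443314825599/82782777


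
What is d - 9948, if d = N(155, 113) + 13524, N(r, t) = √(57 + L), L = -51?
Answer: 3576 + √6 ≈ 3578.4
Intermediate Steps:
N(r, t) = √6 (N(r, t) = √(57 - 51) = √6)
d = 13524 + √6 (d = √6 + 13524 = 13524 + √6 ≈ 13526.)
d - 9948 = (13524 + √6) - 9948 = 3576 + √6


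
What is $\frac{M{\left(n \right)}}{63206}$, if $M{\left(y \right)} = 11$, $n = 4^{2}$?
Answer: $\frac{1}{5746} \approx 0.00017403$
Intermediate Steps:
$n = 16$
$\frac{M{\left(n \right)}}{63206} = \frac{11}{63206} = 11 \cdot \frac{1}{63206} = \frac{1}{5746}$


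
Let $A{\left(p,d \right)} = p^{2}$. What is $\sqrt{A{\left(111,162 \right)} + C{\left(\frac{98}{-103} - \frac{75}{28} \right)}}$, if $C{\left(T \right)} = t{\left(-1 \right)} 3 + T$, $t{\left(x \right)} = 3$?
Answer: $\frac{\sqrt{25631009971}}{1442} \approx 111.02$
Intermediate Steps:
$C{\left(T \right)} = 9 + T$ ($C{\left(T \right)} = 3 \cdot 3 + T = 9 + T$)
$\sqrt{A{\left(111,162 \right)} + C{\left(\frac{98}{-103} - \frac{75}{28} \right)}} = \sqrt{111^{2} + \left(9 + \left(\frac{98}{-103} - \frac{75}{28}\right)\right)} = \sqrt{12321 + \left(9 + \left(98 \left(- \frac{1}{103}\right) - \frac{75}{28}\right)\right)} = \sqrt{12321 + \left(9 - \frac{10469}{2884}\right)} = \sqrt{12321 + \frac{15487}{2884}} = \sqrt{\frac{35549251}{2884}} = \frac{\sqrt{25631009971}}{1442}$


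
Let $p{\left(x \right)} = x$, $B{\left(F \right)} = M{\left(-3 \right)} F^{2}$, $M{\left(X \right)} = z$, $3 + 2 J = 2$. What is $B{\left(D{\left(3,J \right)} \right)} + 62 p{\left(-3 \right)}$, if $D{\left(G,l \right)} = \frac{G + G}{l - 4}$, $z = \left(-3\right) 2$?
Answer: $- \frac{590}{3} \approx -196.67$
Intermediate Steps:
$z = -6$
$J = - \frac{1}{2}$ ($J = - \frac{3}{2} + \frac{1}{2} \cdot 2 = - \frac{3}{2} + 1 = - \frac{1}{2} \approx -0.5$)
$M{\left(X \right)} = -6$
$D{\left(G,l \right)} = \frac{2 G}{-4 + l}$
$B{\left(F \right)} = - 6 F^{2}$
$B{\left(D{\left(3,J \right)} \right)} + 62 p{\left(-3 \right)} = - 6 \left(2 \cdot 3 \frac{1}{-4 - \frac{1}{2}}\right)^{2} + 62 \left(-3\right) = - 6 \left(2 \cdot 3 \frac{1}{- \frac{9}{2}}\right)^{2} - 186 = - 6 \left(2 \cdot 3 \left(- \frac{2}{9}\right)\right)^{2} - 186 = - 6 \left(- \frac{4}{3}\right)^{2} - 186 = \left(-6\right) \frac{16}{9} - 186 = - \frac{32}{3} - 186 = - \frac{590}{3}$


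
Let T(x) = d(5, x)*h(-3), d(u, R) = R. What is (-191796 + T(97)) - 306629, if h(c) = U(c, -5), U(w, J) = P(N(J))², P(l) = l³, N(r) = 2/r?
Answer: -7787884417/15625 ≈ -4.9842e+5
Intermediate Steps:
U(w, J) = 64/J⁶ (U(w, J) = ((2/J)³)² = (8/J³)² = 64/J⁶)
h(c) = 64/15625 (h(c) = 64/(-5)⁶ = 64*(1/15625) = 64/15625)
T(x) = 64*x/15625 (T(x) = x*(64/15625) = 64*x/15625)
(-191796 + T(97)) - 306629 = (-191796 + (64/15625)*97) - 306629 = (-191796 + 6208/15625) - 306629 = -2996806292/15625 - 306629 = -7787884417/15625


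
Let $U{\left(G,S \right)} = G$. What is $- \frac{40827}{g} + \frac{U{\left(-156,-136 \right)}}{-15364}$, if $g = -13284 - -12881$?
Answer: $\frac{5059104}{49933} \approx 101.32$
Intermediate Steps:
$g = -403$ ($g = -13284 + 12881 = -403$)
$- \frac{40827}{g} + \frac{U{\left(-156,-136 \right)}}{-15364} = - \frac{40827}{-403} - \frac{156}{-15364} = \left(-40827\right) \left(- \frac{1}{403}\right) - - \frac{39}{3841} = \frac{1317}{13} + \frac{39}{3841} = \frac{5059104}{49933}$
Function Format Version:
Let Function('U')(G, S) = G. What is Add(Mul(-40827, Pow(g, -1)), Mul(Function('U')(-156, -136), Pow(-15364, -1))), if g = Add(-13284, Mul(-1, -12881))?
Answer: Rational(5059104, 49933) ≈ 101.32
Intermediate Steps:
g = -403 (g = Add(-13284, 12881) = -403)
Add(Mul(-40827, Pow(g, -1)), Mul(Function('U')(-156, -136), Pow(-15364, -1))) = Add(Mul(-40827, Pow(-403, -1)), Mul(-156, Pow(-15364, -1))) = Add(Mul(-40827, Rational(-1, 403)), Mul(-156, Rational(-1, 15364))) = Add(Rational(1317, 13), Rational(39, 3841)) = Rational(5059104, 49933)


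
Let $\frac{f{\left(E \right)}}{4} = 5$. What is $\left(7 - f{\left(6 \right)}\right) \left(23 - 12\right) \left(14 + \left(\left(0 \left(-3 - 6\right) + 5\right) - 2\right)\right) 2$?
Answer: $-4862$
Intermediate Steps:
$f{\left(E \right)} = 20$ ($f{\left(E \right)} = 4 \cdot 5 = 20$)
$\left(7 - f{\left(6 \right)}\right) \left(23 - 12\right) \left(14 + \left(\left(0 \left(-3 - 6\right) + 5\right) - 2\right)\right) 2 = \left(7 - 20\right) \left(23 - 12\right) \left(14 + \left(\left(0 \left(-3 - 6\right) + 5\right) - 2\right)\right) 2 = \left(7 - 20\right) 11 \left(14 + \left(\left(0 \left(-3 - 6\right) + 5\right) - 2\right)\right) 2 = - 13 \cdot 11 \left(14 + \left(\left(0 \left(-9\right) + 5\right) - 2\right)\right) 2 = - 13 \cdot 11 \left(14 + \left(\left(0 + 5\right) - 2\right)\right) 2 = - 13 \cdot 11 \left(14 + \left(5 - 2\right)\right) 2 = - 13 \cdot 11 \left(14 + 3\right) 2 = - 13 \cdot 11 \cdot 17 \cdot 2 = \left(-13\right) 187 \cdot 2 = \left(-2431\right) 2 = -4862$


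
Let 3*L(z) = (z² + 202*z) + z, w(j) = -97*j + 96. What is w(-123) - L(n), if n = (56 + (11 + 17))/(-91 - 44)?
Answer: 73319021/6075 ≈ 12069.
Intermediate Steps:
w(j) = 96 - 97*j
n = -28/45 (n = (56 + 28)/(-135) = 84*(-1/135) = -28/45 ≈ -0.62222)
L(z) = z²/3 + 203*z/3 (L(z) = ((z² + 202*z) + z)/3 = (z² + 203*z)/3 = z²/3 + 203*z/3)
w(-123) - L(n) = (96 - 97*(-123)) - (-28)*(203 - 28/45)/(3*45) = (96 + 11931) - (-28)*9107/(3*45*45) = 12027 - 1*(-254996/6075) = 12027 + 254996/6075 = 73319021/6075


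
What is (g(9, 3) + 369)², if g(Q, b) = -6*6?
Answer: 110889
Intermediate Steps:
g(Q, b) = -36
(g(9, 3) + 369)² = (-36 + 369)² = 333² = 110889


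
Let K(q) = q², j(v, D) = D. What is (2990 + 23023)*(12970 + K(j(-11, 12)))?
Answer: 341134482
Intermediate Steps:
(2990 + 23023)*(12970 + K(j(-11, 12))) = (2990 + 23023)*(12970 + 12²) = 26013*(12970 + 144) = 26013*13114 = 341134482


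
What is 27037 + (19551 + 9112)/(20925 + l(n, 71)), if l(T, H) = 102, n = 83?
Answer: 568535662/21027 ≈ 27038.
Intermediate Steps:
27037 + (19551 + 9112)/(20925 + l(n, 71)) = 27037 + (19551 + 9112)/(20925 + 102) = 27037 + 28663/21027 = 568535662/21027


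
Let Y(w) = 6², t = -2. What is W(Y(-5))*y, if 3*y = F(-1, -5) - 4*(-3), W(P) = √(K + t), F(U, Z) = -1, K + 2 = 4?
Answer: 0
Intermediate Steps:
K = 2 (K = -2 + 4 = 2)
Y(w) = 36
W(P) = 0 (W(P) = √(2 - 2) = √0 = 0)
y = 11/3 (y = (-1 - 4*(-3))/3 = (-1 + 12)/3 = (⅓)*11 = 11/3 ≈ 3.6667)
W(Y(-5))*y = 0*(11/3) = 0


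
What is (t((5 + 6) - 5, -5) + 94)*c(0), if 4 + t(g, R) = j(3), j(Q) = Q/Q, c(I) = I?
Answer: 0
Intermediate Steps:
j(Q) = 1
t(g, R) = -3 (t(g, R) = -4 + 1 = -3)
(t((5 + 6) - 5, -5) + 94)*c(0) = (-3 + 94)*0 = 91*0 = 0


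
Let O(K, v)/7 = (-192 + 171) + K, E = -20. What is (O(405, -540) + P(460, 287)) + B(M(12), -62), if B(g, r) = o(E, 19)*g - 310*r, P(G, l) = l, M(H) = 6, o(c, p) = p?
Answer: 22309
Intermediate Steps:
O(K, v) = -147 + 7*K (O(K, v) = 7*((-192 + 171) + K) = 7*(-21 + K) = -147 + 7*K)
B(g, r) = -310*r + 19*g (B(g, r) = 19*g - 310*r = -310*r + 19*g)
(O(405, -540) + P(460, 287)) + B(M(12), -62) = ((-147 + 7*405) + 287) + (-310*(-62) + 19*6) = ((-147 + 2835) + 287) + (19220 + 114) = (2688 + 287) + 19334 = 2975 + 19334 = 22309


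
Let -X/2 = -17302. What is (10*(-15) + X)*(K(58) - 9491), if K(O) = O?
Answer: -325004582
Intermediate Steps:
X = 34604 (X = -2*(-17302) = 34604)
(10*(-15) + X)*(K(58) - 9491) = (10*(-15) + 34604)*(58 - 9491) = (-150 + 34604)*(-9433) = 34454*(-9433) = -325004582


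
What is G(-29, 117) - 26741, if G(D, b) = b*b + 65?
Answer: -12987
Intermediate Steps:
G(D, b) = 65 + b**2 (G(D, b) = b**2 + 65 = 65 + b**2)
G(-29, 117) - 26741 = (65 + 117**2) - 26741 = (65 + 13689) - 26741 = 13754 - 26741 = -12987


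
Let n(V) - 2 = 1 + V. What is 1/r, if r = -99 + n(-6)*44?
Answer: -1/231 ≈ -0.0043290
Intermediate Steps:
n(V) = 3 + V (n(V) = 2 + (1 + V) = 3 + V)
r = -231 (r = -99 + (3 - 6)*44 = -99 - 3*44 = -99 - 132 = -231)
1/r = 1/(-231) = -1/231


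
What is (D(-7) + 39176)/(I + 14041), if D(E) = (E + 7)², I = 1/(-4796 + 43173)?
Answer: 751728676/269425729 ≈ 2.7901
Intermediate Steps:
I = 1/38377 ≈ 2.6057e-5
D(E) = (7 + E)²
(D(-7) + 39176)/(I + 14041) = ((7 - 7)² + 39176)/(1/38377 + 14041) = (0² + 39176)/(538851458/38377) = (0 + 39176)*(38377/538851458) = 39176*(38377/538851458) = 751728676/269425729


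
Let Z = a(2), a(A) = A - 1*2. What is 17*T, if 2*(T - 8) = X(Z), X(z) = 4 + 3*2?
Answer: 221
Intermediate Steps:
a(A) = -2 + A (a(A) = A - 2 = -2 + A)
Z = 0 (Z = -2 + 2 = 0)
X(z) = 10 (X(z) = 4 + 6 = 10)
T = 13 (T = 8 + (½)*10 = 8 + 5 = 13)
17*T = 17*13 = 221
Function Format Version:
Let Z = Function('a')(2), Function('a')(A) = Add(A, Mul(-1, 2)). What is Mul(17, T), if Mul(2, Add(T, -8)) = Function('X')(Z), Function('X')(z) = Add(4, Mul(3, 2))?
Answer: 221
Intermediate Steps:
Function('a')(A) = Add(-2, A) (Function('a')(A) = Add(A, -2) = Add(-2, A))
Z = 0 (Z = Add(-2, 2) = 0)
Function('X')(z) = 10 (Function('X')(z) = Add(4, 6) = 10)
T = 13 (T = Add(8, Mul(Rational(1, 2), 10)) = Add(8, 5) = 13)
Mul(17, T) = Mul(17, 13) = 221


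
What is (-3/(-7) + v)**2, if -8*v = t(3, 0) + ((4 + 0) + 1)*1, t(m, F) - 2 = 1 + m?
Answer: 2809/3136 ≈ 0.89573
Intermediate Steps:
t(m, F) = 3 + m (t(m, F) = 2 + (1 + m) = 3 + m)
v = -11/8 (v = -((3 + 3) + ((4 + 0) + 1)*1)/8 = -(6 + (4 + 1)*1)/8 = -(6 + 5*1)/8 = -(6 + 5)/8 = -1/8*11 = -11/8 ≈ -1.3750)
(-3/(-7) + v)**2 = (-3/(-7) - 11/8)**2 = (-3*(-1/7) - 11/8)**2 = (3/7 - 11/8)**2 = (-53/56)**2 = 2809/3136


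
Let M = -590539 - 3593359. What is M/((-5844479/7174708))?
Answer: 30018246451784/5844479 ≈ 5.1362e+6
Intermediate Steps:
M = -4183898
M/((-5844479/7174708)) = -4183898/((-5844479/7174708)) = -4183898/((-5844479*1/7174708)) = -4183898/(-5844479/7174708) = -4183898*(-7174708/5844479) = 30018246451784/5844479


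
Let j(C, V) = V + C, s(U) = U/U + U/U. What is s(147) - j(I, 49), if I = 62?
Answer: -109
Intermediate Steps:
s(U) = 2 (s(U) = 1 + 1 = 2)
j(C, V) = C + V
s(147) - j(I, 49) = 2 - (62 + 49) = 2 - 1*111 = 2 - 111 = -109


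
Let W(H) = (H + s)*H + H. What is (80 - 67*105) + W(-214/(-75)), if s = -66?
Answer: -40119329/5625 ≈ -7132.3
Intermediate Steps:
W(H) = H + H*(-66 + H) (W(H) = (H - 66)*H + H = (-66 + H)*H + H = H*(-66 + H) + H = H + H*(-66 + H))
(80 - 67*105) + W(-214/(-75)) = (80 - 67*105) + (-214/(-75))*(-65 - 214/(-75)) = (80 - 7035) + (-214*(-1/75))*(-65 - 214*(-1/75)) = -6955 + 214*(-65 + 214/75)/75 = -6955 + (214/75)*(-4661/75) = -6955 - 997454/5625 = -40119329/5625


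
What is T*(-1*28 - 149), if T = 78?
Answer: -13806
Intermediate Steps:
T*(-1*28 - 149) = 78*(-1*28 - 149) = 78*(-28 - 149) = 78*(-177) = -13806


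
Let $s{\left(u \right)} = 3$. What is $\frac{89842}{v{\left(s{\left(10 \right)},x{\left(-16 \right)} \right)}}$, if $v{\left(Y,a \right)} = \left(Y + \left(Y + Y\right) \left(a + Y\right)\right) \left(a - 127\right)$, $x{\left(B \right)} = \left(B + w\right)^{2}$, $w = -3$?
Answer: $\frac{44921}{255879} \approx 0.17556$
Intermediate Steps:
$x{\left(B \right)} = \left(-3 + B\right)^{2}$ ($x{\left(B \right)} = \left(B - 3\right)^{2} = \left(-3 + B\right)^{2}$)
$v{\left(Y,a \right)} = \left(-127 + a\right) \left(Y + 2 Y \left(Y + a\right)\right)$ ($v{\left(Y,a \right)} = \left(Y + 2 Y \left(Y + a\right)\right) \left(-127 + a\right) = \left(-127 + a\right) \left(Y + 2 Y \left(Y + a\right)\right)$)
$\frac{89842}{v{\left(s{\left(10 \right)},x{\left(-16 \right)} \right)}} = \frac{89842}{3 \left(-127 - 762 - 253 \left(-3 - 16\right)^{2} + 2 \left(\left(-3 - 16\right)^{2}\right)^{2} + 2 \cdot 3 \left(-3 - 16\right)^{2}\right)} = \frac{89842}{3 \left(-127 - 762 - 253 \left(-19\right)^{2} + 2 \left(\left(-19\right)^{2}\right)^{2} + 2 \cdot 3 \left(-19\right)^{2}\right)} = \frac{89842}{3 \left(-127 - 762 - 91333 + 2 \cdot 361^{2} + 2 \cdot 3 \cdot 361\right)} = \frac{89842}{3 \left(-127 - 762 - 91333 + 2 \cdot 130321 + 2166\right)} = \frac{89842}{3 \left(-127 - 762 - 91333 + 260642 + 2166\right)} = \frac{89842}{3 \cdot 170586} = \frac{89842}{511758} = 89842 \cdot \frac{1}{511758} = \frac{44921}{255879}$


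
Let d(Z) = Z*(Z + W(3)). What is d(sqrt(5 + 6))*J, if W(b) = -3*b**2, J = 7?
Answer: 77 - 189*sqrt(11) ≈ -549.84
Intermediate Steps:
d(Z) = Z*(-27 + Z) (d(Z) = Z*(Z - 3*3**2) = Z*(Z - 3*9) = Z*(Z - 27) = Z*(-27 + Z))
d(sqrt(5 + 6))*J = (sqrt(5 + 6)*(-27 + sqrt(5 + 6)))*7 = (sqrt(11)*(-27 + sqrt(11)))*7 = 7*sqrt(11)*(-27 + sqrt(11))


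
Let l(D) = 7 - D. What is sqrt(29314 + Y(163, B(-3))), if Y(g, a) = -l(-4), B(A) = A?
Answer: sqrt(29303) ≈ 171.18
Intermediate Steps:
Y(g, a) = -11 (Y(g, a) = -(7 - 1*(-4)) = -(7 + 4) = -1*11 = -11)
sqrt(29314 + Y(163, B(-3))) = sqrt(29314 - 11) = sqrt(29303)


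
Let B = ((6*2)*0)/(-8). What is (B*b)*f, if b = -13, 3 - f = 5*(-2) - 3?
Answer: 0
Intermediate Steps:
f = 16 (f = 3 - (5*(-2) - 3) = 3 - (-10 - 3) = 3 - 1*(-13) = 3 + 13 = 16)
B = 0 (B = (12*0)*(-⅛) = 0*(-⅛) = 0)
(B*b)*f = (0*(-13))*16 = 0*16 = 0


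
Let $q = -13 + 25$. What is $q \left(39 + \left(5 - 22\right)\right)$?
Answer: $264$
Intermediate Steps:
$q = 12$
$q \left(39 + \left(5 - 22\right)\right) = 12 \left(39 + \left(5 - 22\right)\right) = 12 \left(39 - 17\right) = 12 \cdot 22 = 264$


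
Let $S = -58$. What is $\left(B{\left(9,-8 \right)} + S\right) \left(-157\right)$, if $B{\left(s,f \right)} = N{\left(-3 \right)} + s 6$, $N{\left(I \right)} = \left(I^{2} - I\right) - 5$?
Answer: $-471$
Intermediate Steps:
$N{\left(I \right)} = -5 + I^{2} - I$
$B{\left(s,f \right)} = 7 + 6 s$ ($B{\left(s,f \right)} = \left(-5 + \left(-3\right)^{2} - -3\right) + s 6 = \left(-5 + 9 + 3\right) + 6 s = 7 + 6 s$)
$\left(B{\left(9,-8 \right)} + S\right) \left(-157\right) = \left(\left(7 + 6 \cdot 9\right) - 58\right) \left(-157\right) = \left(\left(7 + 54\right) - 58\right) \left(-157\right) = \left(61 - 58\right) \left(-157\right) = 3 \left(-157\right) = -471$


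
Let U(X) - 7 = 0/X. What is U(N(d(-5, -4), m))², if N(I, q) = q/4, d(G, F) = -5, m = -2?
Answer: 49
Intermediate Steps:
N(I, q) = q/4 (N(I, q) = q*(¼) = q/4)
U(X) = 7 (U(X) = 7 + 0/X = 7 + 0 = 7)
U(N(d(-5, -4), m))² = 7² = 49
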